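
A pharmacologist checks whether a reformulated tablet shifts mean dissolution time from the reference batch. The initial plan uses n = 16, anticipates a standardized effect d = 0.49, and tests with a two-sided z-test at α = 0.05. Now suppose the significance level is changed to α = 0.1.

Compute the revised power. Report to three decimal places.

δ = d·√n = 0.49 × √16 = 1.9600 (unchanged). New critical value: z_{0.05} = 1.645.
Revised power = Φ(δ − 1.645) + Φ(−δ − 1.645) = Φ(0.315) + Φ(-3.605) = 0.6237 + 0.0002 = 0.6238.

Power ≈ 0.624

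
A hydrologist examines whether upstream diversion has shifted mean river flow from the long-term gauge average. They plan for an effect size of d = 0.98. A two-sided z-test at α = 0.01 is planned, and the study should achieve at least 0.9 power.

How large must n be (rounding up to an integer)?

Set Φ(δ − 2.576) = 0.9; then δ − 2.576 = Φ⁻¹(0.9) = 1.282, giving δ = 3.857.
(The Φ(−δ − z_{α/2}) term is vanishingly small for δ > 0 and is dropped in the standard sample-size formula.)
δ = d·√n ⇒ n = (δ/d)² = (3.857 / 0.98)² = 15.49.
Rounding up, n = 16.

n = 16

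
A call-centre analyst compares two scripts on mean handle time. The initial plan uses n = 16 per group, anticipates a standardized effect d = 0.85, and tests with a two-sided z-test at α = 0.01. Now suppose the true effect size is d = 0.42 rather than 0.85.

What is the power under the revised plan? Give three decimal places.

With d = 0.42: δ = d·√(n/2) = 0.42 × √(16/2) = 1.1879. Critical value z_{0.005} = 2.576.
Revised power = Φ(δ − 2.576) + Φ(−δ − 2.576) = Φ(-1.388) + Φ(-3.764) = 0.0826 + 0.0001 = 0.0827.

Power ≈ 0.083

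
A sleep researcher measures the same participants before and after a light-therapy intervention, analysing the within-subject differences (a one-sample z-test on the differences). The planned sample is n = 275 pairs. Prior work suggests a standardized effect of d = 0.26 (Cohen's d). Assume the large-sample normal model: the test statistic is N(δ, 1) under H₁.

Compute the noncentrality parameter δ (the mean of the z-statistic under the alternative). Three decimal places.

δ ≈ 4.312

The noncentrality parameter scales effect size by the design's sample-size factor: δ = d·√n = 0.26 × √275 = 4.3116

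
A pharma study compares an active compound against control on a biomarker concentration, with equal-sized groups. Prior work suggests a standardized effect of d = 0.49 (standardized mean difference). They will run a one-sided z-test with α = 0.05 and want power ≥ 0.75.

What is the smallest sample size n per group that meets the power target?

For power 0.75 need Φ(δ − z_{0.05}) = 0.75, so δ = z_{0.05} + z_{0.25} = 1.645 + 0.674 = 2.319.
δ = d·√(n/2) ⇒ n = 2(δ/d)² = 2 × (2.319 / 0.49)² = 44.81.
Round up to the next whole unit.

n = 45 per group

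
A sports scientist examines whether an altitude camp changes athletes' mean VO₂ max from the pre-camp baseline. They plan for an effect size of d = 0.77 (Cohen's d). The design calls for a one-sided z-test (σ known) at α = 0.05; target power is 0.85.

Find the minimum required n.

n = 13

For power 0.85 need Φ(δ − z_{0.05}) = 0.85, so δ = z_{0.05} + z_{0.15} = 1.645 + 1.036 = 2.681.
δ = d·√n ⇒ n = (δ/d)² = (2.681 / 0.77)² = 12.13.
Round up to the next whole unit.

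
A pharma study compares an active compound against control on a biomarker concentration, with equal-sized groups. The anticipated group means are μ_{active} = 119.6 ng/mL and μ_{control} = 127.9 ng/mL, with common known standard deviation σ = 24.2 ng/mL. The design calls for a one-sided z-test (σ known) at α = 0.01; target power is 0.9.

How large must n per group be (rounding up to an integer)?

Standardized effect: d = |μ_{active} − μ_{control}| / σ = |119.6 − 127.9| / 24.2 = 0.3430
For power 0.9 need Φ(δ − z_{0.01}) = 0.9, so δ = z_{0.01} + z_{0.10} = 2.326 + 1.282 = 3.608.
δ = d·√(n/2) ⇒ n = 2(δ/d)² = 2 × (3.608 / 0.3430)² = 221.32.
Rounding up, n = 222 per group.

n = 222 per group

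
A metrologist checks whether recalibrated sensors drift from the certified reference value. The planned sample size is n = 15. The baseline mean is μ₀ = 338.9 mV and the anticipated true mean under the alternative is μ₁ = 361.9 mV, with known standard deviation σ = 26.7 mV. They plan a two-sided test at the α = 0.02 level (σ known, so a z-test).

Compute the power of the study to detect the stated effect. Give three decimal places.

Power ≈ 0.844

Standardized effect: d = |μ₁ − μ₀| / σ = |361.9 − 338.9| / 26.7 = 0.8614
Noncentrality parameter: δ = d·√n = 0.8614 × √15 = 3.3363
Two-sided α = 0.02 → critical value z_{0.01} = 2.326.
Power = Φ(δ − 2.326) + Φ(−δ − 2.326) = Φ(1.010) + Φ(-5.663) = 0.8437 + 0.0000 = 0.8437.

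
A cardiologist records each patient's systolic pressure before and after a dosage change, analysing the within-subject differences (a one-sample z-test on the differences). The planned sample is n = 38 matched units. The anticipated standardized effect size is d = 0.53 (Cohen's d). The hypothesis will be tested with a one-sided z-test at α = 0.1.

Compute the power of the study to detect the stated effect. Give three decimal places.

Noncentrality parameter: δ = d·√n = 0.53 × √38 = 3.2671
One-sided α = 0.1 → critical value z_{0.1} = 1.282.
Power = P(Z > 1.282 − δ) = Φ(1.986) = 0.9765.

Power ≈ 0.976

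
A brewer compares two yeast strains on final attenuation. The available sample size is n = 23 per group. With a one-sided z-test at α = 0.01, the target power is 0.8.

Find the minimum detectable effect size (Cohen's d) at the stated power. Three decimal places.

Need Φ(δ − 2.326) = 0.8, so δ = 2.326 + 0.842 = 3.168.
δ = d·√(n/2) ⇒ d = δ/√(n/2) = 3.168/√(23/2) = 0.9342.

d ≈ 0.934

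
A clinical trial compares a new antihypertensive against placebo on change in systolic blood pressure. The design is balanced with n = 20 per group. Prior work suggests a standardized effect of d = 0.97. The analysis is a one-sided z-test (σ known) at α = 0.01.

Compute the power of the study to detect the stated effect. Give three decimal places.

Noncentrality parameter: δ = d·√(n/2) = 0.97 × √(20/2) = 3.0674
Critical value for a one-sided test at α = 0.01: z_α = 2.326.
Power = Φ(δ − 2.326) = Φ(0.741) = 0.7707.

Power ≈ 0.771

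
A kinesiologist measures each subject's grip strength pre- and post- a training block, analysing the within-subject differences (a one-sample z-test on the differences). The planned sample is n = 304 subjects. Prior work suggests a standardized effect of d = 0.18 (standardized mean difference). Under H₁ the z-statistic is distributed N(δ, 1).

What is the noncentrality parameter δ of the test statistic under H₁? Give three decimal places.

δ ≈ 3.138

δ = d·√n = 0.18 × √304 = 3.1384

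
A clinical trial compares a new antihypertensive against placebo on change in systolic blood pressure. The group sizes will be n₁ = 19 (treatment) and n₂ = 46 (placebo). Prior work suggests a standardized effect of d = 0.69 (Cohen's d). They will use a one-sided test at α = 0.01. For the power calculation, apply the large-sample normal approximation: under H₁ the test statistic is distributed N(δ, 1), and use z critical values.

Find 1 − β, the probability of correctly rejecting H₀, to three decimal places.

Noncentrality parameter: δ = d / √(1/n₁ + 1/n₂) = 0.69 / √(1/19 + 1/46) = 2.5302
One-sided α = 0.01 → critical value z_{0.01} = 2.326.
Power = P(Z > 2.326 − δ) = Φ(0.204) = 0.5808.

Power ≈ 0.581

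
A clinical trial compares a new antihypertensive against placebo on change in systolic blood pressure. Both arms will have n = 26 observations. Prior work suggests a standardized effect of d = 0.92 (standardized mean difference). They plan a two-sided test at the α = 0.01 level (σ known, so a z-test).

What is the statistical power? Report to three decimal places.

Power ≈ 0.771

Noncentrality parameter: δ = d·√(n/2) = 0.92 × √(26/2) = 3.3171
Two-sided α = 0.01 → critical value z_{0.005} = 2.576.
Power = Φ(δ − 2.576) + Φ(−δ − 2.576) = Φ(0.741) + Φ(-5.893) = 0.7707 + 0.0000 = 0.7707.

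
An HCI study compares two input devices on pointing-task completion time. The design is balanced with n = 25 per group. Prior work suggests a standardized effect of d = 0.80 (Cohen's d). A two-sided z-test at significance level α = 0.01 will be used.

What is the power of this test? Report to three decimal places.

Noncentrality parameter: δ = d·√(n/2) = 0.80 × √(25/2) = 2.8284
Critical value for a two-sided test at α = 0.01: z_{α/2} = 2.576.
Power = Φ(δ − 2.576) + Φ(−δ − 2.576) = Φ(0.253) + Φ(-5.404) = 0.5997 + 0.0000 = 0.5997.

Power ≈ 0.600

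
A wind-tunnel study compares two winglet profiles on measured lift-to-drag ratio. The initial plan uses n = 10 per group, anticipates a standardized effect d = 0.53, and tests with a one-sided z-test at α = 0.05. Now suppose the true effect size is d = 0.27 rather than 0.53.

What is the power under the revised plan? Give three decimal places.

With d = 0.27: δ = d·√(n/2) = 0.27 × √(10/2) = 0.6037. Critical value z_{0.05} = 1.645.
Revised power = P(Z > 1.645 − δ) = Φ(-1.041) = 0.1489.

Power ≈ 0.149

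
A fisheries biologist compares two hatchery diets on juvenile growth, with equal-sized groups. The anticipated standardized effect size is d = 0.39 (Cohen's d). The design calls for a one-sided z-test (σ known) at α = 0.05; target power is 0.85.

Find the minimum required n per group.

For power 0.85 need Φ(δ − z_{0.05}) = 0.85, so δ = z_{0.05} + z_{0.15} = 1.645 + 1.036 = 2.681.
δ = d·√(n/2) ⇒ n = 2(δ/d)² = 2 × (2.681 / 0.39)² = 94.53.
Round up to the next whole unit.

n = 95 per group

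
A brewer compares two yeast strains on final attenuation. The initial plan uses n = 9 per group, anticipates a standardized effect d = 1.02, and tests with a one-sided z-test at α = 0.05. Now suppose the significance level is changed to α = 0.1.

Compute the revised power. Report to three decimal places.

δ = d·√(n/2) = 1.02 × √(9/2) = 2.1637 (unchanged). New critical value: z_{0.1} = 1.282.
Revised power = Φ(δ − 1.282) = Φ(0.882) = 0.8112.

Power ≈ 0.811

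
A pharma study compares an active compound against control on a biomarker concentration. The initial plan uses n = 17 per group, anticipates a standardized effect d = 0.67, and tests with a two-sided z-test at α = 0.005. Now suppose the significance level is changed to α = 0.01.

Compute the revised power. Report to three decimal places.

Power ≈ 0.267

δ = d·√(n/2) = 0.67 × √(17/2) = 1.9534 (unchanged). New critical value: z_{0.005} = 2.576.
Revised power = Φ(δ − 2.576) + Φ(−δ − 2.576) = Φ(-0.622) + Φ(-4.529) = 0.2668 + 0.0000 = 0.2668.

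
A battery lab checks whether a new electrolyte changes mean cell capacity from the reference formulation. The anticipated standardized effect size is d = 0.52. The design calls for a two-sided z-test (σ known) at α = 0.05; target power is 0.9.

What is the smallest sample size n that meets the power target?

n = 39

Set Φ(δ − 1.960) = 0.9; then δ − 1.960 = Φ⁻¹(0.9) = 1.282, giving δ = 3.242.
(For δ > 0 the lower-tail rejection region contributes negligibly to power, so the one-term inversion is standard.)
δ = d·√n ⇒ n = (δ/d)² = (3.242 / 0.52)² = 38.86.
Round up to the next whole unit.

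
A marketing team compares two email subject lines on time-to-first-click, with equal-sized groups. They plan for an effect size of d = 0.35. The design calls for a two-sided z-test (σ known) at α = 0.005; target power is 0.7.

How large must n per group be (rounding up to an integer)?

For power 0.7 need Φ(δ − z_{0.0025}) = 0.7, so δ = z_{0.0025} + z_{0.30} = 2.807 + 0.524 = 3.331.
(Ignoring the negligible lower-tail rejection probability gives the usual closed-form inversion.)
δ = d·√(n/2) ⇒ n = 2(δ/d)² = 2 × (3.331 / 0.35)² = 181.20.
Round up to the next whole unit.

n = 182 per group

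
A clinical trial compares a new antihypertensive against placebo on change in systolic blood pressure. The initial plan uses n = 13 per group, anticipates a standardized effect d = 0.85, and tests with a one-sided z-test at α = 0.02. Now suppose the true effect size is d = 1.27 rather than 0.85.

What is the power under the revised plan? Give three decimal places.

With d = 1.27: δ = d·√(n/2) = 1.27 × √(13/2) = 3.2379. Critical value z_{0.02} = 2.054.
Revised power = P(Z > 2.054 − δ) = Φ(1.184) = 0.8818.

Power ≈ 0.882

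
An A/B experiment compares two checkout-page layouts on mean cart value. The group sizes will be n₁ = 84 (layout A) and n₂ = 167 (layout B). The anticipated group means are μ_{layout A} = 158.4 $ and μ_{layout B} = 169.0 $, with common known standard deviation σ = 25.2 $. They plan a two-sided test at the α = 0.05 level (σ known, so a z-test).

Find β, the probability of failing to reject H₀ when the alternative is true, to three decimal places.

Standardized effect: d = |μ_{layout A} − μ_{layout B}| / σ = |158.4 − 169.0| / 25.2 = 0.4206
Noncentrality parameter: λ = d / √(1/n₁ + 1/n₂) = 0.4206 / √(1/84 + 1/167) = 3.1446
Two-sided α = 0.05 → critical value z_{0.025} = 1.960.
Power = Φ(λ − 1.960) + Φ(−λ − 1.960) = Φ(1.185) + Φ(-5.105) = 0.8819 + 0.0000 = 0.8819.
Type II error: β = 1 − power = 1 − 0.8819 = 0.1181.

β ≈ 0.118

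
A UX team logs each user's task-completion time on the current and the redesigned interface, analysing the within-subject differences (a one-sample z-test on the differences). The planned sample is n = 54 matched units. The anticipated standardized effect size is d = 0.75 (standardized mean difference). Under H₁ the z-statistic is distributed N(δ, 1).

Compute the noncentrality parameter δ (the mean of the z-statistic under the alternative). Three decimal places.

δ ≈ 5.511

The noncentrality parameter scales effect size by the design's sample-size factor: δ = d·√n = 0.75 × √54 = 5.5114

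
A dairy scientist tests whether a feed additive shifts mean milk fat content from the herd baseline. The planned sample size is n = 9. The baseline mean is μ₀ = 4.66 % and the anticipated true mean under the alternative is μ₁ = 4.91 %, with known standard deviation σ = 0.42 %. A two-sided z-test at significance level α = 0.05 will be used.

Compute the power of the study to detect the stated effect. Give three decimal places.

Power ≈ 0.431

Standardized effect: d = |μ₁ − μ₀| / σ = |4.91 − 4.66| / 0.42 = 0.5952
Noncentrality parameter: δ = d·√n = 0.5952 × √9 = 1.7857
Two-sided α = 0.05 → critical value z_{0.025} = 1.960.
Power = Φ(δ − 1.960) + Φ(−δ − 1.960) = Φ(-0.174) + Φ(-3.746) = 0.4308 + 0.0001 = 0.4309.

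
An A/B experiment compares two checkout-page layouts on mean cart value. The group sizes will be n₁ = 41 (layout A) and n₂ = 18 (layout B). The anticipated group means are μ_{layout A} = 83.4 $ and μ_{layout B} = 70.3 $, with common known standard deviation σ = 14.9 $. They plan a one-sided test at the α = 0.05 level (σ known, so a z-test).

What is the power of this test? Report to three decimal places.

Standardized effect: d = |μ_{layout A} − μ_{layout B}| / σ = |83.4 − 70.3| / 14.9 = 0.8792
Noncentrality parameter: δ = d / √(1/n₁ + 1/n₂) = 0.8792 / √(1/41 + 1/18) = 3.1095
Critical value for a one-sided test at α = 0.05: z_α = 1.645.
Power = P(Z > 1.645 − δ) = Φ(1.465) = 0.9285.

Power ≈ 0.928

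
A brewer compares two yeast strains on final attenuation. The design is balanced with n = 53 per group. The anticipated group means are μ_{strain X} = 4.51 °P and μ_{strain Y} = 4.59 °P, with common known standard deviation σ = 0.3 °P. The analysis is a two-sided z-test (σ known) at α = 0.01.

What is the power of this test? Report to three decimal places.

Power ≈ 0.115

Standardized effect: d = |μ_{strain X} − μ_{strain Y}| / σ = |4.51 − 4.59| / 0.3 = 0.2667
Noncentrality parameter: δ = d·√(n/2) = 0.2667 × √(53/2) = 1.3728
Critical value for a two-sided test at α = 0.01: z_{α/2} = 2.576.
Power = Φ(δ − 2.576) + Φ(−δ − 2.576) = Φ(-1.203) + Φ(-3.949) = 0.1145 + 0.0000 = 0.1145.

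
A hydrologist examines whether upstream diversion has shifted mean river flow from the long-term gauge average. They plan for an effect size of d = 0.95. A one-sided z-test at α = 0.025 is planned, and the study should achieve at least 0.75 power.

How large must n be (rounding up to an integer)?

Set Φ(δ − 1.960) = 0.75; then δ − 1.960 = Φ⁻¹(0.75) = 0.674, giving δ = 2.634.
δ = d·√n ⇒ n = (δ/d)² = (2.634 / 0.95)² = 7.69.
Rounding up, n = 8.

n = 8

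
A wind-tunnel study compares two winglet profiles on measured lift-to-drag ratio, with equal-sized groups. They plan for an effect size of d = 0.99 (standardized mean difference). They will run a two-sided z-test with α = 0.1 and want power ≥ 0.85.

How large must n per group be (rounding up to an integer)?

For power 0.85 need Φ(δ − z_{0.05}) = 0.85, so δ = z_{0.05} + z_{0.15} = 1.645 + 1.036 = 2.681.
(For δ > 0 the lower-tail rejection region contributes negligibly to power, so the one-term inversion is standard.)
δ = d·√(n/2) ⇒ n = 2(δ/d)² = 2 × (2.681 / 0.99)² = 14.67.
Round up to the next whole unit.

n = 15 per group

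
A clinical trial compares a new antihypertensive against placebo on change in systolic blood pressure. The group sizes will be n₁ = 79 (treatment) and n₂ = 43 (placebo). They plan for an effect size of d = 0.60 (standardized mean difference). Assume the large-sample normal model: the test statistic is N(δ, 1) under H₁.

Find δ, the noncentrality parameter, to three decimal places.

δ ≈ 3.166

δ = d / √(1/n₁ + 1/n₂) = 0.60 / √(1/79 + 1/43) = 3.1661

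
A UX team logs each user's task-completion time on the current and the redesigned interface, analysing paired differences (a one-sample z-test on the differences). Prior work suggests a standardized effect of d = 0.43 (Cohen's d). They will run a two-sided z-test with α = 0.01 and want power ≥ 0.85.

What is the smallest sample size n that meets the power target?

For power 0.85 need Φ(δ − z_{0.005}) = 0.85, so δ = z_{0.005} + z_{0.15} = 2.576 + 1.036 = 3.612.
(For δ > 0 the lower-tail rejection region contributes negligibly to power, so the one-term inversion is standard.)
δ = d·√n ⇒ n = (δ/d)² = (3.612 / 0.43)² = 70.57.
Round up to the next whole unit.

n = 71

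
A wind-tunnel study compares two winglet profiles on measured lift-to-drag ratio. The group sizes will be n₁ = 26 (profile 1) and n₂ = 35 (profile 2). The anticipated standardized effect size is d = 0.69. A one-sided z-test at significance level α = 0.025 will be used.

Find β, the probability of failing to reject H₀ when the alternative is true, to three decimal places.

β ≈ 0.240

Noncentrality parameter: δ = d / √(1/n₁ + 1/n₂) = 0.69 / √(1/26 + 1/35) = 2.6650
Critical value for a one-sided test at α = 0.025: z_α = 1.960.
Power = P(Z > 1.960 − δ) = Φ(0.705) = 0.7596.
Type II error: β = 1 − power = 1 − 0.7596 = 0.2404.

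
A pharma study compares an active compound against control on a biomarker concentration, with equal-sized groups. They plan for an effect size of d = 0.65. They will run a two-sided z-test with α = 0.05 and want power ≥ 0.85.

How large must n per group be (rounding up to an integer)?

n = 43 per group

Set Φ(δ − 1.960) = 0.85; then δ − 1.960 = Φ⁻¹(0.85) = 1.036, giving δ = 2.996.
(Ignoring the negligible lower-tail rejection probability gives the usual closed-form inversion.)
δ = d·√(n/2) ⇒ n = 2(δ/d)² = 2 × (2.996 / 0.65)² = 42.50.
Round up to the next whole unit.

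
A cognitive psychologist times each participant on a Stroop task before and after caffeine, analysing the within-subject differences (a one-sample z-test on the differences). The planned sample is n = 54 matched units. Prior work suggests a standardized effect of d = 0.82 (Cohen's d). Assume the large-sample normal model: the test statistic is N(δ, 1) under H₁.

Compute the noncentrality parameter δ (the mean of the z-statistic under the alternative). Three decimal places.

The noncentrality parameter scales effect size by the design's sample-size factor: δ = d·√n = 0.82 × √54 = 6.0257

δ ≈ 6.026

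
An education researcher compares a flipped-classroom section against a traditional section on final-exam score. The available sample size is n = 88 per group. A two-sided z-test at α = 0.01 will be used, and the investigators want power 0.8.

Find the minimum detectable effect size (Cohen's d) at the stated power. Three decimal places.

Need Φ(δ − 2.576) = 0.8, so δ = 2.576 + 0.842 = 3.417.
(The second rejection-region term Φ(−δ − z_{α/2}) is negligible and dropped.)
δ = d·√(n/2) ⇒ d = δ/√(n/2) = 3.417/√(88/2) = 0.5152.

d ≈ 0.515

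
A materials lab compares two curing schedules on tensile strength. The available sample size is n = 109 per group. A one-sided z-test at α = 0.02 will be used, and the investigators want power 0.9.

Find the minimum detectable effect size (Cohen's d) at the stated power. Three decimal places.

Required noncentrality: δ = z_{0.02} + z_{0.10} = 2.054 + 1.282 = 3.335.
δ = d·√(n/2) ⇒ d = δ/√(n/2) = 3.335/√(109/2) = 0.4518.

d ≈ 0.452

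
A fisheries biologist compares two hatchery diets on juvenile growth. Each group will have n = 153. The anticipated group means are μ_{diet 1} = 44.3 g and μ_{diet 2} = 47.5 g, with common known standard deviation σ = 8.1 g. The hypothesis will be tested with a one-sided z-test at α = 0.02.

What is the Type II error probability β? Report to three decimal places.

β ≈ 0.081

Standardized effect: d = |μ_{diet 1} − μ_{diet 2}| / σ = |44.3 − 47.5| / 8.1 = 0.3951
Noncentrality parameter: δ = d·√(n/2) = 0.3951 × √(153/2) = 3.4554
Critical value for a one-sided test at α = 0.02: z_α = 2.054.
Power = P(Z > 2.054 − δ) = Φ(1.402) = 0.9195.
Type II error: β = 1 − power = 1 − 0.9195 = 0.0805.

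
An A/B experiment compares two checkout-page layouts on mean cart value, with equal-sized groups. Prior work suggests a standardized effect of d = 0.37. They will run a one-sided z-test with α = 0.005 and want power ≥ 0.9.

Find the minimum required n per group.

For power 0.9 need Φ(δ − z_{0.005}) = 0.9, so δ = z_{0.005} + z_{0.10} = 2.576 + 1.282 = 3.857.
δ = d·√(n/2) ⇒ n = 2(δ/d)² = 2 × (3.857 / 0.37)² = 217.38.
Rounding up, n = 218 per group.

n = 218 per group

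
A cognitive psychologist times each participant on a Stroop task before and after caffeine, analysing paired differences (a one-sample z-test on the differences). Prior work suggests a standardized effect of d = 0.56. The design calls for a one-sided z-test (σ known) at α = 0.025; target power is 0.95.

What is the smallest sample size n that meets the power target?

For power 0.95 need Φ(δ − z_{0.025}) = 0.95, so δ = z_{0.025} + z_{0.05} = 1.960 + 1.645 = 3.605.
δ = d·√n ⇒ n = (δ/d)² = (3.605 / 0.56)² = 41.44.
Rounding up, n = 42.

n = 42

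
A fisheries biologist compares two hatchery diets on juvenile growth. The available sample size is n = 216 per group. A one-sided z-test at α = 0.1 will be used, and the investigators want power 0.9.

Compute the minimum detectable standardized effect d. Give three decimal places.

d ≈ 0.247

Required noncentrality: δ = z_{0.1} + z_{0.10} = 1.282 + 1.282 = 2.563.
δ = d·√(n/2) ⇒ d = δ/√(n/2) = 2.563/√(216/2) = 0.2466.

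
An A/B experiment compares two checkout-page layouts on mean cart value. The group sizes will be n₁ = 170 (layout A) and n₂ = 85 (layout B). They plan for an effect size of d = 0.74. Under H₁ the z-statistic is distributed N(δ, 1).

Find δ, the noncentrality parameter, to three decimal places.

δ ≈ 5.571

The noncentrality parameter scales effect size by the design's sample-size factor: δ = d / √(1/n₁ + 1/n₂) = 0.74 / √(1/170 + 1/85) = 5.5705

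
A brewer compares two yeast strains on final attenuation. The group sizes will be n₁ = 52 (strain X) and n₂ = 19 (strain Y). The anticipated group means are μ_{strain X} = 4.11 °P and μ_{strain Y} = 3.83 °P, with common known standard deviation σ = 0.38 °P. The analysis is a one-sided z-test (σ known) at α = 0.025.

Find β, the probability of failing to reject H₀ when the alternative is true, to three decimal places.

β ≈ 0.215

Standardized effect: d = |μ_{strain X} − μ_{strain Y}| / σ = |4.11 − 3.83| / 0.38 = 0.7368
Noncentrality parameter: δ = d / √(1/n₁ + 1/n₂) = 0.7368 / √(1/52 + 1/19) = 2.7487
Critical value for a one-sided test at α = 0.025: z_α = 1.960.
Power = Φ(δ − 1.960) = Φ(0.789) = 0.7849.
Type II error: β = 1 − power = 1 − 0.7849 = 0.2151.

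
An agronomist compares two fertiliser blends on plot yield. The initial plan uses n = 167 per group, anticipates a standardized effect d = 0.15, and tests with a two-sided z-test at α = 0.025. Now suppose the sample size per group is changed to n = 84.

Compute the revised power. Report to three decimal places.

With n = 84 per group: δ = d·√(n/2) = 0.15 × √(84/2) = 0.9721. Critical value z_{0.0125} = 2.241.
Revised power = Φ(δ − 2.241) + Φ(−δ − 2.241) = Φ(-1.269) + Φ(-3.214) = 0.1022 + 0.0007 = 0.1028.

Power ≈ 0.103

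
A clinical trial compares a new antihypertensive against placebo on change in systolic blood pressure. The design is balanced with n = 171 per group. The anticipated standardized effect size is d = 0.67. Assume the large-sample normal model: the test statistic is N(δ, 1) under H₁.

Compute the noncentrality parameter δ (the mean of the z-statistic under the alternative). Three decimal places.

δ = d·√(n/2) = 0.67 × √(171/2) = 6.1952

δ ≈ 6.195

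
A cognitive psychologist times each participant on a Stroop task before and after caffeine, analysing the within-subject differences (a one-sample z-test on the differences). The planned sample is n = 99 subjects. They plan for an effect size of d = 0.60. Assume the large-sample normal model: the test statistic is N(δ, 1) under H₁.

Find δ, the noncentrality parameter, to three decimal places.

δ ≈ 5.970

The noncentrality parameter scales effect size by the design's sample-size factor: δ = d·√n = 0.60 × √99 = 5.9699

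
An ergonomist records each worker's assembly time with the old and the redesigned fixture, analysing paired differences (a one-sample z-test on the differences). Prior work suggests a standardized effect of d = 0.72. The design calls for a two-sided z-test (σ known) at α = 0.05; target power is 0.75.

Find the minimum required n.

For power 0.75 need Φ(δ − z_{0.025}) = 0.75, so δ = z_{0.025} + z_{0.25} = 1.960 + 0.674 = 2.634.
(Ignoring the negligible lower-tail rejection probability gives the usual closed-form inversion.)
δ = d·√n ⇒ n = (δ/d)² = (2.634 / 0.72)² = 13.39.
Round up to the next whole unit.

n = 14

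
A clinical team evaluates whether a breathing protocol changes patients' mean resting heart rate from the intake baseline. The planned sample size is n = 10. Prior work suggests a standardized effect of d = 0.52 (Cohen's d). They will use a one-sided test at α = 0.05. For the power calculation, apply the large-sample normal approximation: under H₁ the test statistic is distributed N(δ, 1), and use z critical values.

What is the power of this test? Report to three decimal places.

Power ≈ 0.500

Noncentrality parameter: δ = d·√n = 0.52 × √10 = 1.6444
One-sided α = 0.05 → critical value z_{0.05} = 1.645.
Power = Φ(δ − 1.645) = Φ(0.000) = 0.4998.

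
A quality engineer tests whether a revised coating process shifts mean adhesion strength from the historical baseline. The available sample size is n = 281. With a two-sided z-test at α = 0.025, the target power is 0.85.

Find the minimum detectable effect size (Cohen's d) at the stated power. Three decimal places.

d ≈ 0.196

Need Φ(δ − 2.241) = 0.85, so δ = 2.241 + 1.036 = 3.278.
(Lower-tail contribution to power is negligible for δ > 0.)
δ = d·√n ⇒ d = δ/√n = 3.278/√281 = 0.1955.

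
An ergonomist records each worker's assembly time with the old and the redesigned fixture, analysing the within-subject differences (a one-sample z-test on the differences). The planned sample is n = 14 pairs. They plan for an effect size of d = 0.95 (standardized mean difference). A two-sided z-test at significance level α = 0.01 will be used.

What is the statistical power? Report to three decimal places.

Noncentrality parameter: δ = d·√n = 0.95 × √14 = 3.5546
Critical value for a two-sided test at α = 0.01: z_{α/2} = 2.576.
Power = Φ(δ − 2.576) + Φ(−δ − 2.576) = Φ(0.979) + Φ(-6.130) = 0.8361 + 0.0000 = 0.8361.

Power ≈ 0.836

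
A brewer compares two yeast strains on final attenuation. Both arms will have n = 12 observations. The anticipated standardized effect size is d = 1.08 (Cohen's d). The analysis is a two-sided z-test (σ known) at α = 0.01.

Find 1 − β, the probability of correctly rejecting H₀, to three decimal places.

Power ≈ 0.528

Noncentrality parameter: δ = d·√(n/2) = 1.08 × √(12/2) = 2.6454
Two-sided α = 0.01 → critical value z_{0.005} = 2.576.
Power = Φ(δ − 2.576) + Φ(−δ − 2.576) = Φ(0.070) + Φ(-5.221) = 0.5278 + 0.0000 = 0.5278.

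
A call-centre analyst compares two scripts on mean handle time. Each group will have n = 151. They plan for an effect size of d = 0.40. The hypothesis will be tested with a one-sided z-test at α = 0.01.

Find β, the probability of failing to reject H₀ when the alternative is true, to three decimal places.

Noncentrality parameter: δ = d·√(n/2) = 0.40 × √(151/2) = 3.4756
Critical value for a one-sided test at α = 0.01: z_α = 2.326.
Power = Φ(δ − 2.326) = Φ(1.149) = 0.8748.
Type II error: β = 1 − power = 1 − 0.8748 = 0.1252.

β ≈ 0.125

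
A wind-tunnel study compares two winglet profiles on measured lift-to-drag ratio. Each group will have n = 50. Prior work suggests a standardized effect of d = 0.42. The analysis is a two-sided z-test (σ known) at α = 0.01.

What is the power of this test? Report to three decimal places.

Noncentrality parameter: δ = d·√(n/2) = 0.42 × √(50/2) = 2.1000
Critical value for a two-sided test at α = 0.01: z_{α/2} = 2.576.
Power = Φ(δ − 2.576) + Φ(−δ − 2.576) = Φ(-0.476) + Φ(-4.676) = 0.3171 + 0.0000 = 0.3171.

Power ≈ 0.317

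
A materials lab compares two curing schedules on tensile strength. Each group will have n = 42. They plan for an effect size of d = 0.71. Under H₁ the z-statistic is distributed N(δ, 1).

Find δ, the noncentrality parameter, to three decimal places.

δ ≈ 3.254

The noncentrality parameter scales effect size by the design's sample-size factor: δ = d·√(n/2) = 0.71 × √(42/2) = 3.2536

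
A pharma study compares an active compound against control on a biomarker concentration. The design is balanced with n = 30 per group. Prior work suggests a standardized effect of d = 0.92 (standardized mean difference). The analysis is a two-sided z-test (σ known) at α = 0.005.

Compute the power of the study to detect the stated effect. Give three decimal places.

Power ≈ 0.775

Noncentrality parameter: δ = d·√(n/2) = 0.92 × √(30/2) = 3.5631
Critical value for a two-sided test at α = 0.005: z_{α/2} = 2.807.
Power = Φ(δ − 2.807) + Φ(−δ − 2.807) = Φ(0.756) + Φ(-6.370) = 0.7752 + 0.0000 = 0.7752.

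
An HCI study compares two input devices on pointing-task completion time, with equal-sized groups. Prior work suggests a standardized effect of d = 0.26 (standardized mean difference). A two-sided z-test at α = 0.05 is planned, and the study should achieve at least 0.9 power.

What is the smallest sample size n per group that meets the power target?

n = 311 per group

For power 0.9 need Φ(δ − z_{0.025}) = 0.9, so δ = z_{0.025} + z_{0.10} = 1.960 + 1.282 = 3.242.
(Ignoring the negligible lower-tail rejection probability gives the usual closed-form inversion.)
δ = d·√(n/2) ⇒ n = 2(δ/d)² = 2 × (3.242 / 0.26)² = 310.87.
Rounding up, n = 311 per group.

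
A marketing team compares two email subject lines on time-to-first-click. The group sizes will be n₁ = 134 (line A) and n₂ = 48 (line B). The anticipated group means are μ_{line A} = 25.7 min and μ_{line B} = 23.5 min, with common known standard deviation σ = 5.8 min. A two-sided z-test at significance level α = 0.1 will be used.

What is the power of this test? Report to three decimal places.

Power ≈ 0.729

Standardized effect: d = |μ_{line A} − μ_{line B}| / σ = |25.7 − 23.5| / 5.8 = 0.3793
Noncentrality parameter: δ = d / √(1/n₁ + 1/n₂) = 0.3793 / √(1/134 + 1/48) = 2.2549
Two-sided α = 0.1 → critical value z_{0.05} = 1.645.
Power = Φ(δ − 1.645) + Φ(−δ − 1.645) = Φ(0.610) + Φ(-3.900) = 0.7291 + 0.0000 = 0.7291.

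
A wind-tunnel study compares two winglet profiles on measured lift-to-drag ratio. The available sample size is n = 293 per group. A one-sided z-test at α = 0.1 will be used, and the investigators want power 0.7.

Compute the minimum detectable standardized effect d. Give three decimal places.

d ≈ 0.149

Required noncentrality: δ = z_{0.1} + z_{0.30} = 1.282 + 0.524 = 1.806.
δ = d·√(n/2) ⇒ d = δ/√(n/2) = 1.806/√(293/2) = 0.1492.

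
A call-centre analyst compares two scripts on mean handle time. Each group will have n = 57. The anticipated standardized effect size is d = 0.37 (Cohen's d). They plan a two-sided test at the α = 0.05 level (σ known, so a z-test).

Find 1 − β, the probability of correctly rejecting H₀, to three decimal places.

Power ≈ 0.506

Noncentrality parameter: δ = d·√(n/2) = 0.37 × √(57/2) = 1.9753
Two-sided α = 0.05 → critical value z_{0.025} = 1.960.
Power = Φ(δ − 1.960) + Φ(−δ − 1.960) = Φ(0.015) + Φ(-3.935) = 0.5061 + 0.0000 = 0.5061.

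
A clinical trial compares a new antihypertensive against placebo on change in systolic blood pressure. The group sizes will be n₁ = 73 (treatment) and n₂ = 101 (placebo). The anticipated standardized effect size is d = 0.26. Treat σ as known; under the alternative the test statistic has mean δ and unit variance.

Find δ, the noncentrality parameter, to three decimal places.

δ ≈ 1.692

δ = d / √(1/n₁ + 1/n₂) = 0.26 / √(1/73 + 1/101) = 1.6925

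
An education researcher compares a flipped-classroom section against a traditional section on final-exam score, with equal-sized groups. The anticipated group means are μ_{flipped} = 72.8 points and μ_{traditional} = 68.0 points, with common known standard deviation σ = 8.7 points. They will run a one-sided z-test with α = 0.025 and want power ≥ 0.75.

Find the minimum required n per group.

n = 46 per group

Standardized effect: d = |μ_{flipped} − μ_{traditional}| / σ = |72.8 − 68.0| / 8.7 = 0.5517
Set Φ(δ − 1.960) = 0.75; then δ − 1.960 = Φ⁻¹(0.75) = 0.674, giving δ = 2.634.
δ = d·√(n/2) ⇒ n = 2(δ/d)² = 2 × (2.634 / 0.5517)² = 45.60.
Rounding up, n = 46 per group.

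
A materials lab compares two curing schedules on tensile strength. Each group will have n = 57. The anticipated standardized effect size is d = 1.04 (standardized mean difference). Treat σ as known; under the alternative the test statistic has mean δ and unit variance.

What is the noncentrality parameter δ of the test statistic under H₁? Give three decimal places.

δ ≈ 5.552

δ = d·√(n/2) = 1.04 × √(57/2) = 5.5521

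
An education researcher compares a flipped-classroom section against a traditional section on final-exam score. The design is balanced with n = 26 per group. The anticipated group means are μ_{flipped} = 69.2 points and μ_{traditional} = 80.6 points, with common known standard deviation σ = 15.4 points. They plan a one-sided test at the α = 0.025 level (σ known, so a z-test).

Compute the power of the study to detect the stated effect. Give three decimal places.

Power ≈ 0.761

Standardized effect: d = |μ_{flipped} − μ_{traditional}| / σ = |69.2 − 80.6| / 15.4 = 0.7403
Noncentrality parameter: δ = d·√(n/2) = 0.7403 × √(26/2) = 2.6690
One-sided α = 0.025 → critical value z_{0.025} = 1.960.
Power = P(Z > 1.960 − δ) = Φ(0.709) = 0.7609.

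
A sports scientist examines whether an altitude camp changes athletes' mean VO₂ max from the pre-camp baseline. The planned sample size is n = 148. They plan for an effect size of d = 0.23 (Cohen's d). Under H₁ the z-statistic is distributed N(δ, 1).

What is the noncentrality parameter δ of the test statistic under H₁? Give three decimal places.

The noncentrality parameter scales effect size by the design's sample-size factor: δ = d·√n = 0.23 × √148 = 2.7981

δ ≈ 2.798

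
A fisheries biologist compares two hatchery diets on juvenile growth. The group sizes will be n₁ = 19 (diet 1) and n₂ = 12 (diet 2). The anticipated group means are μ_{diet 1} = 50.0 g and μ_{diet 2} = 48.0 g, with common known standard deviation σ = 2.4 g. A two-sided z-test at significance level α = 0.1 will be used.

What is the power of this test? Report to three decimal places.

Standardized effect: d = |μ_{diet 1} − μ_{diet 2}| / σ = |50.0 − 48.0| / 2.4 = 0.8333
Noncentrality parameter: λ = d / √(1/n₁ + 1/n₂) = 0.8333 / √(1/19 + 1/12) = 2.2600
Two-sided α = 0.1 → critical value z_{0.05} = 1.645.
Power = Φ(λ − 1.645) + Φ(−λ − 1.645) = Φ(0.615) + Φ(-3.905) = 0.7308 + 0.0000 = 0.7308.

Power ≈ 0.731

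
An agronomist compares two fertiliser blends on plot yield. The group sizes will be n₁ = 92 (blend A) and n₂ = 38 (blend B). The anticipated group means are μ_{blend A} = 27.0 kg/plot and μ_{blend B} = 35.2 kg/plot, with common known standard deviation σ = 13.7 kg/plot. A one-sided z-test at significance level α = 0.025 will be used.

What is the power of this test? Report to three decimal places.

Power ≈ 0.874

Standardized effect: d = |μ_{blend A} − μ_{blend B}| / σ = |27.0 − 35.2| / 13.7 = 0.5985
Noncentrality parameter: δ = d / √(1/n₁ + 1/n₂) = 0.5985 / √(1/92 + 1/38) = 3.1039
Critical value for a one-sided test at α = 0.025: z_α = 1.960.
Power = P(Z > 1.960 − δ) = Φ(1.144) = 0.8737.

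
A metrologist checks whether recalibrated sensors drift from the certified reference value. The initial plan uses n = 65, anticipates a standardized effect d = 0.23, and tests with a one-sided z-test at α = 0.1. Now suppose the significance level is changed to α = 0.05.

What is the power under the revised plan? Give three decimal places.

δ = d·√n = 0.23 × √65 = 1.8543 (unchanged). New critical value: z_{0.05} = 1.645.
Revised power = P(Z > 1.645 − δ) = Φ(0.209) = 0.5830.

Power ≈ 0.583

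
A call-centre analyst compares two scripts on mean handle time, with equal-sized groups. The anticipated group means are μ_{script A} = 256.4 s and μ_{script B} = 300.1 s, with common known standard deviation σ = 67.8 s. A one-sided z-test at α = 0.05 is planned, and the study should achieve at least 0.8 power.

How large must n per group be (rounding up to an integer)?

Standardized effect: d = |μ_{script A} − μ_{script B}| / σ = |256.4 − 300.1| / 67.8 = 0.6445
Set Φ(δ − 1.645) = 0.8; then δ − 1.645 = Φ⁻¹(0.8) = 0.842, giving δ = 2.486.
δ = d·√(n/2) ⇒ n = 2(δ/d)² = 2 × (2.486 / 0.6445)² = 29.76.
Rounding up, n = 30 per group.

n = 30 per group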